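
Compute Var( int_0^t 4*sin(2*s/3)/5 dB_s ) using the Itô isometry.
Var = 8*t/25 - 6*sin(4*t/3)/25

The Itô integral of a deterministic integrand f(s) has mean 0 because each increment f(s) * (B_{s+ds} - B_s) has mean 0. By the Itô isometry:
  Var( int_0^t f(s) dB_s ) = E[ (int_0^t f(s) dB_s)^2 ] = int_0^t f(s)^2 ds.
Here f(s) = 4*sin(2*s/3)/5, so f(s)^2 = 16*sin(2*s/3)^2/25. Integrate:
  int_0^t (16*sin(2*s/3)^2/25) ds = 8*t/25 - 6*sin(4*t/3)/25.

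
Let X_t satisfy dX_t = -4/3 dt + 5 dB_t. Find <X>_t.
<X>_t = 25*t

For an Itô process dX_t = a(t) dt + b(t) dB_t, the quadratic variation is <X>_t = int_0^t b(s)^2 ds (the drift term does not contribute). Here b(s) = 5, so
  b(s)^2 = 25.
Integrating from 0 to t:
  <X>_t = int_0^t (25) ds = 25*t.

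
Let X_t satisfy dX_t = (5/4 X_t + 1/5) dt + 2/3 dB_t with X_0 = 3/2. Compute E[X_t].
E[X_t] = 83*exp(5*t/4)/50 - 4/25

Taking expectations and using E[dB_t] = 0, the mean m(t) = E[X_t] satisfies the ODE m'(t) = a m(t) + b with m(0) = x_0. With a = 5/4, b = 1/5, x_0 = 3/2, the solution is
  m(t) = x_0 * exp(a t) + (b/a) * (exp(a t) - 1)
       = (3/2) * exp((5/4) t) + ((1/5)/(5/4)) * (exp((5/4) t) - 1)
       = 83*exp(5*t/4)/50 - 4/25.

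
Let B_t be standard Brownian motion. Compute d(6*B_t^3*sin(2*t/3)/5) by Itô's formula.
d(6*B_t^3*sin(2*t/3)/5) = (2*B_t*(2*B_t^2*cos(2*t/3) + 9*sin(2*t/3))/5) dt + (18*B_t^2*sin(2*t/3)/5) dB_t

Itô's formula for f(t, x): d f(t, B_t) = (f_t + (1/2) f_xx) dt + f_x dB_t. Compute partials of f(t, x) = 6*x^3*sin(2*t/3)/5:
  f_t(t,x)  = 4*x^3*cos(2*t/3)/5
  f_x(t,x)  = 18*x^2*sin(2*t/3)/5
  f_xx(t,x) = 36*x*sin(2*t/3)/5
Assemble drift = f_t + (1/2) f_xx = 2*x*(2*x^2*cos(2*t/3) + 9*sin(2*t/3))/5 and diffusion = f_x = 18*x^2*sin(2*t/3)/5. Substituting x = B_t:
  d(6*B_t^3*sin(2*t/3)/5) = (2*B_t*(2*B_t^2*cos(2*t/3) + 9*sin(2*t/3))/5) dt + (18*B_t^2*sin(2*t/3)/5) dB_t.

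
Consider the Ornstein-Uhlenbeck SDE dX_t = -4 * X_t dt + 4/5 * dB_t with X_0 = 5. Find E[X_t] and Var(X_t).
E[X_t] = 5*exp(-4*t); Var(X_t) = 2/25 - 2*exp(-8*t)/25

The OU SDE dX = -theta X dt + sigma dB admits the integrating factor exp(theta t): d(exp(theta t) X_t) = sigma exp(theta t) dB_t. Integrating from 0 to t:
  X_t = x_0 * exp(-theta t) + sigma * int_0^t exp(-theta (t-s)) dB_s.
The Itô integral has mean 0 and (by the Itô isometry) variance sigma^2 * int_0^t exp(-2 theta (t - s)) ds = sigma^2 * (1 - exp(-2 theta t)) / (2 theta).
With theta = 4, sigma = 4/5, x_0 = 5:
  E[X_t] = 5 * exp(-4 t) = 5*exp(-4*t)
  Var(X_t) = (4/5)^2 * (1 - exp(-2*4 t)) / (2 * 4) = 2/25 - 2*exp(-8*t)/25.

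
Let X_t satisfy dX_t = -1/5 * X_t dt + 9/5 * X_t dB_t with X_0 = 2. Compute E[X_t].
E[X_t] = 2*exp(-t/5)

For GBM dX = mu X dt + sigma X dB with X_0 = x_0, apply Itô to Y = log X: dY = (mu - sigma^2/2) dt + sigma dB, so Y_t = log(x_0) + (mu - sigma^2/2) t + sigma B_t and hence X_t = x_0 * exp((mu - sigma^2/2) t + sigma B_t).
With mu = -1/5, sigma = 9/5, x_0 = 2, this gives:
  X_t = 2 * exp((-91/50) * t + (9/5) * B_t).
Since sigma*B_t ~ Normal(0, sigma^2 t), E[exp(sigma*B_t)] = exp(sigma^2 t / 2); so E[X_t] = x_0 * exp((mu - sigma^2/2) t) * exp(sigma^2 t / 2) = x_0 * exp(mu t) = 2*exp(-t/5).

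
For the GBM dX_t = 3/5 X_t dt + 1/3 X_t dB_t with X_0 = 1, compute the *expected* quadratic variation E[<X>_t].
E[<X>_t] = 5*exp(59*t/45)/59 - 5/59

<X>_t = int_0^t ((1/3) * X_s)^2 ds. Taking expectation inside the integral: E[<X>_t] = (1/3)^2 * int_0^t E[X_s^2] ds. For GBM, E[X_s^2] = x_0^2 * exp((2 mu + sigma^2) s). Integrating:
  E[<X>_t] = (1/3)^2 * 1^2 * (exp((2*(3/5) + (1/3)^2) t) - 1) / (2*(3/5) + (1/3)^2)
           = (1/3)^2 * 1^2 * (exp((59/45) t) - 1) / (59/45) = 5*exp(59*t/45)/59 - 5/59.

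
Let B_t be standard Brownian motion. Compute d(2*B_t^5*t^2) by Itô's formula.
d(2*B_t^5*t^2) = (4*B_t^3*t*(B_t^2 + 5*t)) dt + (10*B_t^4*t^2) dB_t

Itô's formula for f(t, x): d f(t, B_t) = (f_t + (1/2) f_xx) dt + f_x dB_t. Compute partials of f(t, x) = 2*t^2*x^5:
  f_t(t,x)  = 4*t*x^5
  f_x(t,x)  = 10*t^2*x^4
  f_xx(t,x) = 40*t^2*x^3
Assemble drift = f_t + (1/2) f_xx = 4*t*x^3*(5*t + x^2) and diffusion = f_x = 10*t^2*x^4. Substituting x = B_t:
  d(2*B_t^5*t^2) = (4*B_t^3*t*(B_t^2 + 5*t)) dt + (10*B_t^4*t^2) dB_t.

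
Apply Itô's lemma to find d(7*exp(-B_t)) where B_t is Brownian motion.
d(7*exp(-B_t)) = (7*exp(-B_t)/2) dt + (-7*exp(-B_t)) dB_t

Itô's formula for f(B_t) gives d f(B_t) = f'(B_t) dB_t + (1/2) f''(B_t) dt. Compute derivatives of f(x) = 7*exp(-x):
  f'(x)  = -7*exp(-x)
  f''(x) = 7*exp(-x)
Substitute x = B_t and multiply the f'' term by 1/2:
  drift     = (1/2) * (7*exp(-x)) evaluated at B_t = 7*exp(-B_t)/2
  diffusion = (-7*exp(-x)) evaluated at B_t = -7*exp(-B_t)
Therefore d(7*exp(-B_t)) = (7*exp(-B_t)/2) dt + (-7*exp(-B_t)) dB_t.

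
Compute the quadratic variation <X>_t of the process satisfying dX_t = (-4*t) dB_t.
<X>_t = 16*t^3/3

For an Itô process dX_t = a(t) dt + b(t) dB_t, the quadratic variation is <X>_t = int_0^t b(s)^2 ds (the drift term does not contribute). Here b(s) = -4*s, so
  b(s)^2 = 16*s^2.
Integrating from 0 to t:
  <X>_t = int_0^t (16*s^2) ds = 16*t^3/3.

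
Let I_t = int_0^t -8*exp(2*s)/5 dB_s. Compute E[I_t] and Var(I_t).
E[I_t] = 0; Var(I_t) = 16*exp(4*t)/25 - 16/25

The Itô integral of a deterministic integrand f(s) has mean 0 because each increment f(s) * (B_{s+ds} - B_s) has mean 0. By the Itô isometry:
  Var( int_0^t f(s) dB_s ) = E[ (int_0^t f(s) dB_s)^2 ] = int_0^t f(s)^2 ds.
Here f(s) = -8*exp(2*s)/5, so f(s)^2 = 64*exp(4*s)/25. Integrate:
  int_0^t (64*exp(4*s)/25) ds = 16*exp(4*t)/25 - 16/25.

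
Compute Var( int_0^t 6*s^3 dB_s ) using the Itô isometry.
Var = 36*t^7/7

The Itô integral of a deterministic integrand f(s) has mean 0 because each increment f(s) * (B_{s+ds} - B_s) has mean 0. By the Itô isometry:
  Var( int_0^t f(s) dB_s ) = E[ (int_0^t f(s) dB_s)^2 ] = int_0^t f(s)^2 ds.
Here f(s) = 6*s^3, so f(s)^2 = 36*s^6. Integrate:
  int_0^t (36*s^6) ds = 36*t^7/7.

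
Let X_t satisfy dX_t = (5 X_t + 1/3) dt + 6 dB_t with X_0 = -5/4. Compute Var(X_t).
Var(X_t) = 18*exp(10*t)/5 - 18/5

The variance V(t) = Var(X_t) satisfies V'(t) = 2 a V(t) + c^2 with V(0) = 0 (drift coefficient is linear in X, diffusion is constant). With a = 5, c = 6, the solution is
  V(t) = (c^2 / (2 a)) * (exp(2 a t) - 1)
       = (6^2 / (2*5)) * (exp(10 t) - 1)
       = 18*exp(10*t)/5 - 18/5.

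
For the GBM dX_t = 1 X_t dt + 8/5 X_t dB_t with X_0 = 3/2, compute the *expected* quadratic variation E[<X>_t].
E[<X>_t] = 24*exp(114*t/25)/19 - 24/19

<X>_t = int_0^t ((8/5) * X_s)^2 ds. Taking expectation inside the integral: E[<X>_t] = (8/5)^2 * int_0^t E[X_s^2] ds. For GBM, E[X_s^2] = x_0^2 * exp((2 mu + sigma^2) s). Integrating:
  E[<X>_t] = (8/5)^2 * (3/2)^2 * (exp((2*1 + (8/5)^2) t) - 1) / (2*1 + (8/5)^2)
           = (8/5)^2 * (3/2)^2 * (exp((114/25) t) - 1) / (114/25) = 24*exp(114*t/25)/19 - 24/19.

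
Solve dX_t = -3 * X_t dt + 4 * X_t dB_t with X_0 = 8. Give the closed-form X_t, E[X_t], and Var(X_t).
X_t = 8 * exp((-11) t + (4) B_t); E[X_t] = 8*exp(-3*t); Var(X_t) = (64*exp(16*t) - 64)*exp(-6*t)

For GBM dX = mu X dt + sigma X dB with X_0 = x_0, apply Itô to Y = log X: dY = (mu - sigma^2/2) dt + sigma dB, so Y_t = log(x_0) + (mu - sigma^2/2) t + sigma B_t and hence X_t = x_0 * exp((mu - sigma^2/2) t + sigma B_t).
With mu = -3, sigma = 4, x_0 = 8, this gives:
  X_t = 8 * exp((-11) * t + (4) * B_t).
Since sigma*B_t ~ Normal(0, sigma^2 t), E[exp(sigma*B_t)] = exp(sigma^2 t / 2); so E[X_t] = x_0 * exp((mu - sigma^2/2) t) * exp(sigma^2 t / 2) = x_0 * exp(mu t) = 8*exp(-3*t).
Var(X_t) = E[X_t^2] - (E[X_t])^2 = x_0^2 * exp(2 mu t) * (exp(sigma^2 t) - 1) = (64*exp(16*t) - 64)*exp(-6*t).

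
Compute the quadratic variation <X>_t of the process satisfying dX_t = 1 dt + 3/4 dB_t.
<X>_t = 9*t/16

For an Itô process dX_t = a(t) dt + b(t) dB_t, the quadratic variation is <X>_t = int_0^t b(s)^2 ds (the drift term does not contribute). Here b(s) = 3/4, so
  b(s)^2 = 9/16.
Integrating from 0 to t:
  <X>_t = int_0^t (9/16) ds = 9*t/16.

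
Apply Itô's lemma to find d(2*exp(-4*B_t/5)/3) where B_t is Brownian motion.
d(2*exp(-4*B_t/5)/3) = (16*exp(-4*B_t/5)/75) dt + (-8*exp(-4*B_t/5)/15) dB_t

Itô's formula for f(B_t) gives d f(B_t) = f'(B_t) dB_t + (1/2) f''(B_t) dt. Compute derivatives of f(x) = 2*exp(-4*x/5)/3:
  f'(x)  = -8*exp(-4*x/5)/15
  f''(x) = 32*exp(-4*x/5)/75
Substitute x = B_t and multiply the f'' term by 1/2:
  drift     = (1/2) * (32*exp(-4*x/5)/75) evaluated at B_t = 16*exp(-4*B_t/5)/75
  diffusion = (-8*exp(-4*x/5)/15) evaluated at B_t = -8*exp(-4*B_t/5)/15
Therefore d(2*exp(-4*B_t/5)/3) = (16*exp(-4*B_t/5)/75) dt + (-8*exp(-4*B_t/5)/15) dB_t.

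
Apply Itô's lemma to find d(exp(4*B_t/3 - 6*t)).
d(exp(4*B_t/3 - 6*t)) = (-46*exp(4*B_t/3 - 6*t)/9) dt + (4*exp(4*B_t/3 - 6*t)/3) dB_t

Itô's formula for f(t, x): d f(t, B_t) = (f_t + (1/2) f_xx) dt + f_x dB_t. Compute partials of f(t, x) = exp(-6*t + 4*x/3):
  f_t(t,x)  = -6*exp(-6*t + 4*x/3)
  f_x(t,x)  = 4*exp(-6*t + 4*x/3)/3
  f_xx(t,x) = 16*exp(-6*t + 4*x/3)/9
Assemble drift = f_t + (1/2) f_xx = -46*exp(-6*t + 4*x/3)/9 and diffusion = f_x = 4*exp(-6*t + 4*x/3)/3. Substituting x = B_t:
  d(exp(4*B_t/3 - 6*t)) = (-46*exp(4*B_t/3 - 6*t)/9) dt + (4*exp(4*B_t/3 - 6*t)/3) dB_t.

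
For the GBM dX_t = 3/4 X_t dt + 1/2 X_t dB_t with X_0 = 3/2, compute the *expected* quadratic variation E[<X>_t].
E[<X>_t] = 9*exp(7*t/4)/28 - 9/28

<X>_t = int_0^t ((1/2) * X_s)^2 ds. Taking expectation inside the integral: E[<X>_t] = (1/2)^2 * int_0^t E[X_s^2] ds. For GBM, E[X_s^2] = x_0^2 * exp((2 mu + sigma^2) s). Integrating:
  E[<X>_t] = (1/2)^2 * (3/2)^2 * (exp((2*(3/4) + (1/2)^2) t) - 1) / (2*(3/4) + (1/2)^2)
           = (1/2)^2 * (3/2)^2 * (exp((7/4) t) - 1) / (7/4) = 9*exp(7*t/4)/28 - 9/28.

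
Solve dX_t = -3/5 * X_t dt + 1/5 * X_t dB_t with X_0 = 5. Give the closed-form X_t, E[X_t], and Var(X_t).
X_t = 5 * exp((-31/50) t + (1/5) B_t); E[X_t] = 5*exp(-3*t/5); Var(X_t) = (25*exp(t/25) - 25)*exp(-6*t/5)

For GBM dX = mu X dt + sigma X dB with X_0 = x_0, apply Itô to Y = log X: dY = (mu - sigma^2/2) dt + sigma dB, so Y_t = log(x_0) + (mu - sigma^2/2) t + sigma B_t and hence X_t = x_0 * exp((mu - sigma^2/2) t + sigma B_t).
With mu = -3/5, sigma = 1/5, x_0 = 5, this gives:
  X_t = 5 * exp((-31/50) * t + (1/5) * B_t).
Since sigma*B_t ~ Normal(0, sigma^2 t), E[exp(sigma*B_t)] = exp(sigma^2 t / 2); so E[X_t] = x_0 * exp((mu - sigma^2/2) t) * exp(sigma^2 t / 2) = x_0 * exp(mu t) = 5*exp(-3*t/5).
Var(X_t) = E[X_t^2] - (E[X_t])^2 = x_0^2 * exp(2 mu t) * (exp(sigma^2 t) - 1) = (25*exp(t/25) - 25)*exp(-6*t/5).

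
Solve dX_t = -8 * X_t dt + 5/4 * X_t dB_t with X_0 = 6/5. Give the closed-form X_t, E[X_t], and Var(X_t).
X_t = 6/5 * exp((-281/32) t + (5/4) B_t); E[X_t] = 6*exp(-8*t)/5; Var(X_t) = (36*exp(25*t/16) - 36)*exp(-16*t)/25

For GBM dX = mu X dt + sigma X dB with X_0 = x_0, apply Itô to Y = log X: dY = (mu - sigma^2/2) dt + sigma dB, so Y_t = log(x_0) + (mu - sigma^2/2) t + sigma B_t and hence X_t = x_0 * exp((mu - sigma^2/2) t + sigma B_t).
With mu = -8, sigma = 5/4, x_0 = 6/5, this gives:
  X_t = 6/5 * exp((-281/32) * t + (5/4) * B_t).
Since sigma*B_t ~ Normal(0, sigma^2 t), E[exp(sigma*B_t)] = exp(sigma^2 t / 2); so E[X_t] = x_0 * exp((mu - sigma^2/2) t) * exp(sigma^2 t / 2) = x_0 * exp(mu t) = 6*exp(-8*t)/5.
Var(X_t) = E[X_t^2] - (E[X_t])^2 = x_0^2 * exp(2 mu t) * (exp(sigma^2 t) - 1) = (36*exp(25*t/16) - 36)*exp(-16*t)/25.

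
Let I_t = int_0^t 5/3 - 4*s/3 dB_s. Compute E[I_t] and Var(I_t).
E[I_t] = 0; Var(I_t) = t*(16*t^2 - 60*t + 75)/27

The Itô integral of a deterministic integrand f(s) has mean 0 because each increment f(s) * (B_{s+ds} - B_s) has mean 0. By the Itô isometry:
  Var( int_0^t f(s) dB_s ) = E[ (int_0^t f(s) dB_s)^2 ] = int_0^t f(s)^2 ds.
Here f(s) = 5/3 - 4*s/3, so f(s)^2 = (4*s - 5)^2/9. Integrate:
  int_0^t ((4*s - 5)^2/9) ds = t*(16*t^2 - 60*t + 75)/27.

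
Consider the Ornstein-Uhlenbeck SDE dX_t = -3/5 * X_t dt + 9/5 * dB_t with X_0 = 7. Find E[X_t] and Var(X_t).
E[X_t] = 7*exp(-3*t/5); Var(X_t) = 27/10 - 27*exp(-6*t/5)/10

The OU SDE dX = -theta X dt + sigma dB admits the integrating factor exp(theta t): d(exp(theta t) X_t) = sigma exp(theta t) dB_t. Integrating from 0 to t:
  X_t = x_0 * exp(-theta t) + sigma * int_0^t exp(-theta (t-s)) dB_s.
The Itô integral has mean 0 and (by the Itô isometry) variance sigma^2 * int_0^t exp(-2 theta (t - s)) ds = sigma^2 * (1 - exp(-2 theta t)) / (2 theta).
With theta = 3/5, sigma = 9/5, x_0 = 7:
  E[X_t] = 7 * exp(-3/5 t) = 7*exp(-3*t/5)
  Var(X_t) = (9/5)^2 * (1 - exp(-2*3/5 t)) / (2 * 3/5) = 27/10 - 27*exp(-6*t/5)/10.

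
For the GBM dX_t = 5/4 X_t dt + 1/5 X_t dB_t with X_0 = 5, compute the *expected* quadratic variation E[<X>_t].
E[<X>_t] = 50*exp(127*t/50)/127 - 50/127

<X>_t = int_0^t ((1/5) * X_s)^2 ds. Taking expectation inside the integral: E[<X>_t] = (1/5)^2 * int_0^t E[X_s^2] ds. For GBM, E[X_s^2] = x_0^2 * exp((2 mu + sigma^2) s). Integrating:
  E[<X>_t] = (1/5)^2 * 5^2 * (exp((2*(5/4) + (1/5)^2) t) - 1) / (2*(5/4) + (1/5)^2)
           = (1/5)^2 * 5^2 * (exp((127/50) t) - 1) / (127/50) = 50*exp(127*t/50)/127 - 50/127.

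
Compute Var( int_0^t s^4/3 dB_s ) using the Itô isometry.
Var = t^9/81

The Itô integral of a deterministic integrand f(s) has mean 0 because each increment f(s) * (B_{s+ds} - B_s) has mean 0. By the Itô isometry:
  Var( int_0^t f(s) dB_s ) = E[ (int_0^t f(s) dB_s)^2 ] = int_0^t f(s)^2 ds.
Here f(s) = s^4/3, so f(s)^2 = s^8/9. Integrate:
  int_0^t (s^8/9) ds = t^9/81.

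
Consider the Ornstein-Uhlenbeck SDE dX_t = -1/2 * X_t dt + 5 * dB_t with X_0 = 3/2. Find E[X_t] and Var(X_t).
E[X_t] = 3*exp(-t/2)/2; Var(X_t) = 25 - 25*exp(-t)

The OU SDE dX = -theta X dt + sigma dB admits the integrating factor exp(theta t): d(exp(theta t) X_t) = sigma exp(theta t) dB_t. Integrating from 0 to t:
  X_t = x_0 * exp(-theta t) + sigma * int_0^t exp(-theta (t-s)) dB_s.
The Itô integral has mean 0 and (by the Itô isometry) variance sigma^2 * int_0^t exp(-2 theta (t - s)) ds = sigma^2 * (1 - exp(-2 theta t)) / (2 theta).
With theta = 1/2, sigma = 5, x_0 = 3/2:
  E[X_t] = 3/2 * exp(-1/2 t) = 3*exp(-t/2)/2
  Var(X_t) = (5)^2 * (1 - exp(-2*1/2 t)) / (2 * 1/2) = 25 - 25*exp(-t).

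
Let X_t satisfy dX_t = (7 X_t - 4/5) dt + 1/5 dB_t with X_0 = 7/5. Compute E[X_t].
E[X_t] = 9*exp(7*t)/7 + 4/35

Taking expectations and using E[dB_t] = 0, the mean m(t) = E[X_t] satisfies the ODE m'(t) = a m(t) + b with m(0) = x_0. With a = 7, b = -4/5, x_0 = 7/5, the solution is
  m(t) = x_0 * exp(a t) + (b/a) * (exp(a t) - 1)
       = (7/5) * exp(7 t) + ((-4/5)/7) * (exp(7 t) - 1)
       = 9*exp(7*t)/7 + 4/35.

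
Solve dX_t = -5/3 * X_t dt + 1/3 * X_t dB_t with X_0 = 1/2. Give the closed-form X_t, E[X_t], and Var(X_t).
X_t = 1/2 * exp((-31/18) t + (1/3) B_t); E[X_t] = exp(-5*t/3)/2; Var(X_t) = (exp(t/9) - 1)*exp(-10*t/3)/4

For GBM dX = mu X dt + sigma X dB with X_0 = x_0, apply Itô to Y = log X: dY = (mu - sigma^2/2) dt + sigma dB, so Y_t = log(x_0) + (mu - sigma^2/2) t + sigma B_t and hence X_t = x_0 * exp((mu - sigma^2/2) t + sigma B_t).
With mu = -5/3, sigma = 1/3, x_0 = 1/2, this gives:
  X_t = 1/2 * exp((-31/18) * t + (1/3) * B_t).
Since sigma*B_t ~ Normal(0, sigma^2 t), E[exp(sigma*B_t)] = exp(sigma^2 t / 2); so E[X_t] = x_0 * exp((mu - sigma^2/2) t) * exp(sigma^2 t / 2) = x_0 * exp(mu t) = exp(-5*t/3)/2.
Var(X_t) = E[X_t^2] - (E[X_t])^2 = x_0^2 * exp(2 mu t) * (exp(sigma^2 t) - 1) = (exp(t/9) - 1)*exp(-10*t/3)/4.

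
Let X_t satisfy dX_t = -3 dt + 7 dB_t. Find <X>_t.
<X>_t = 49*t

For an Itô process dX_t = a(t) dt + b(t) dB_t, the quadratic variation is <X>_t = int_0^t b(s)^2 ds (the drift term does not contribute). Here b(s) = 7, so
  b(s)^2 = 49.
Integrating from 0 to t:
  <X>_t = int_0^t (49) ds = 49*t.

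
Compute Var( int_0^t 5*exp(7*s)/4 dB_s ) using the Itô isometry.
Var = 25*exp(14*t)/224 - 25/224

The Itô integral of a deterministic integrand f(s) has mean 0 because each increment f(s) * (B_{s+ds} - B_s) has mean 0. By the Itô isometry:
  Var( int_0^t f(s) dB_s ) = E[ (int_0^t f(s) dB_s)^2 ] = int_0^t f(s)^2 ds.
Here f(s) = 5*exp(7*s)/4, so f(s)^2 = 25*exp(14*s)/16. Integrate:
  int_0^t (25*exp(14*s)/16) ds = 25*exp(14*t)/224 - 25/224.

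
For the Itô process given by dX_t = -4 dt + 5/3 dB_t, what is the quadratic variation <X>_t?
<X>_t = 25*t/9

For an Itô process dX_t = a(t) dt + b(t) dB_t, the quadratic variation is <X>_t = int_0^t b(s)^2 ds (the drift term does not contribute). Here b(s) = 5/3, so
  b(s)^2 = 25/9.
Integrating from 0 to t:
  <X>_t = int_0^t (25/9) ds = 25*t/9.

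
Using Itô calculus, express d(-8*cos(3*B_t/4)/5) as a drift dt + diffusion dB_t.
d(-8*cos(3*B_t/4)/5) = (9*cos(3*B_t/4)/20) dt + (6*sin(3*B_t/4)/5) dB_t

Itô's formula for f(B_t) gives d f(B_t) = f'(B_t) dB_t + (1/2) f''(B_t) dt. Compute derivatives of f(x) = -8*cos(3*x/4)/5:
  f'(x)  = 6*sin(3*x/4)/5
  f''(x) = 9*cos(3*x/4)/10
Substitute x = B_t and multiply the f'' term by 1/2:
  drift     = (1/2) * (9*cos(3*x/4)/10) evaluated at B_t = 9*cos(3*B_t/4)/20
  diffusion = (6*sin(3*x/4)/5) evaluated at B_t = 6*sin(3*B_t/4)/5
Therefore d(-8*cos(3*B_t/4)/5) = (9*cos(3*B_t/4)/20) dt + (6*sin(3*B_t/4)/5) dB_t.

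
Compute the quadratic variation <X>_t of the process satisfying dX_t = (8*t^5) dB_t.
<X>_t = 64*t^11/11

For an Itô process dX_t = a(t) dt + b(t) dB_t, the quadratic variation is <X>_t = int_0^t b(s)^2 ds (the drift term does not contribute). Here b(s) = 8*s^5, so
  b(s)^2 = 64*s^10.
Integrating from 0 to t:
  <X>_t = int_0^t (64*s^10) ds = 64*t^11/11.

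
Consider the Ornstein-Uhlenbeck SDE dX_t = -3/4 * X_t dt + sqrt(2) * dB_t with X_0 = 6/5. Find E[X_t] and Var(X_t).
E[X_t] = 6*exp(-3*t/4)/5; Var(X_t) = 4/3 - 4*exp(-3*t/2)/3

The OU SDE dX = -theta X dt + sigma dB admits the integrating factor exp(theta t): d(exp(theta t) X_t) = sigma exp(theta t) dB_t. Integrating from 0 to t:
  X_t = x_0 * exp(-theta t) + sigma * int_0^t exp(-theta (t-s)) dB_s.
The Itô integral has mean 0 and (by the Itô isometry) variance sigma^2 * int_0^t exp(-2 theta (t - s)) ds = sigma^2 * (1 - exp(-2 theta t)) / (2 theta).
With theta = 3/4, sigma = sqrt(2), x_0 = 6/5:
  E[X_t] = 6/5 * exp(-3/4 t) = 6*exp(-3*t/4)/5
  Var(X_t) = (sqrt(2))^2 * (1 - exp(-2*3/4 t)) / (2 * 3/4) = 4/3 - 4*exp(-3*t/2)/3.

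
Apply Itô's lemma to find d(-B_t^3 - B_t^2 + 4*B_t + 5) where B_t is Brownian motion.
d(-B_t^3 - B_t^2 + 4*B_t + 5) = (-3*B_t - 1) dt + (-3*B_t^2 - 2*B_t + 4) dB_t

Itô's formula for f(B_t) gives d f(B_t) = f'(B_t) dB_t + (1/2) f''(B_t) dt. Compute derivatives of f(x) = -x^3 - x^2 + 4*x + 5:
  f'(x)  = -3*x^2 - 2*x + 4
  f''(x) = -6*x - 2
Substitute x = B_t and multiply the f'' term by 1/2:
  drift     = (1/2) * (-6*x - 2) evaluated at B_t = -3*B_t - 1
  diffusion = (-3*x^2 - 2*x + 4) evaluated at B_t = -3*B_t^2 - 2*B_t + 4
Therefore d(-B_t^3 - B_t^2 + 4*B_t + 5) = (-3*B_t - 1) dt + (-3*B_t^2 - 2*B_t + 4) dB_t.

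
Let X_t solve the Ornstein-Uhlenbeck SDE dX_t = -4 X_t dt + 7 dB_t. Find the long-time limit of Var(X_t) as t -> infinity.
lim Var(X_t) = 49/8

The OU SDE dX = -theta X dt + sigma dB admits the integrating factor exp(theta t): d(exp(theta t) X_t) = sigma exp(theta t) dB_t. Integrating from 0 to t gives X_t = x_0 * exp(-theta t) + sigma * int_0^t exp(-theta (t-s)) dB_s for any initial x_0. The Itô integral has variance (by the Itô isometry) sigma^2 * int_0^t exp(-2 theta (t - s)) ds = sigma^2 * (1 - exp(-2 theta t)) / (2 theta), independent of x_0.
With theta = 4, sigma = 7:
  Var(X_t) = (7)^2 * (1 - exp(-2*4 t)) / (2 * 4) = 49/8 - 49*exp(-8*t)/8.
As t -> infinity, exp(-2*4 t) -> 0, so the stationary variance is sigma^2 / (2 theta) = 49/8.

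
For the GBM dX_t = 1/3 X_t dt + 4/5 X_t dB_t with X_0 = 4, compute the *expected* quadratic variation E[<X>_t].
E[<X>_t] = 384*exp(98*t/75)/49 - 384/49

<X>_t = int_0^t ((4/5) * X_s)^2 ds. Taking expectation inside the integral: E[<X>_t] = (4/5)^2 * int_0^t E[X_s^2] ds. For GBM, E[X_s^2] = x_0^2 * exp((2 mu + sigma^2) s). Integrating:
  E[<X>_t] = (4/5)^2 * 4^2 * (exp((2*(1/3) + (4/5)^2) t) - 1) / (2*(1/3) + (4/5)^2)
           = (4/5)^2 * 4^2 * (exp((98/75) t) - 1) / (98/75) = 384*exp(98*t/75)/49 - 384/49.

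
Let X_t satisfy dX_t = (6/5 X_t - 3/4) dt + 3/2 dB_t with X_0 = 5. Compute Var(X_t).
Var(X_t) = 15*exp(12*t/5)/16 - 15/16

The variance V(t) = Var(X_t) satisfies V'(t) = 2 a V(t) + c^2 with V(0) = 0 (drift coefficient is linear in X, diffusion is constant). With a = 6/5, c = 3/2, the solution is
  V(t) = (c^2 / (2 a)) * (exp(2 a t) - 1)
       = ((3/2)^2 / (2*(6/5))) * (exp((12/5) t) - 1)
       = 15*exp(12*t/5)/16 - 15/16.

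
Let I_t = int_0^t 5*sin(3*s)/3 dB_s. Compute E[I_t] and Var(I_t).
E[I_t] = 0; Var(I_t) = 25*t/18 - 25*sin(6*t)/108

The Itô integral of a deterministic integrand f(s) has mean 0 because each increment f(s) * (B_{s+ds} - B_s) has mean 0. By the Itô isometry:
  Var( int_0^t f(s) dB_s ) = E[ (int_0^t f(s) dB_s)^2 ] = int_0^t f(s)^2 ds.
Here f(s) = 5*sin(3*s)/3, so f(s)^2 = 25*sin(3*s)^2/9. Integrate:
  int_0^t (25*sin(3*s)^2/9) ds = 25*t/18 - 25*sin(6*t)/108.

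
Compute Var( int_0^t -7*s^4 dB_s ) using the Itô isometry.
Var = 49*t^9/9

The Itô integral of a deterministic integrand f(s) has mean 0 because each increment f(s) * (B_{s+ds} - B_s) has mean 0. By the Itô isometry:
  Var( int_0^t f(s) dB_s ) = E[ (int_0^t f(s) dB_s)^2 ] = int_0^t f(s)^2 ds.
Here f(s) = -7*s^4, so f(s)^2 = 49*s^8. Integrate:
  int_0^t (49*s^8) ds = 49*t^9/9.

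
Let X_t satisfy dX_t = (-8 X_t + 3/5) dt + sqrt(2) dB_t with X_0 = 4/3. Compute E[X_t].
E[X_t] = 3/40 + 151*exp(-8*t)/120

Taking expectations and using E[dB_t] = 0, the mean m(t) = E[X_t] satisfies the ODE m'(t) = a m(t) + b with m(0) = x_0. With a = -8, b = 3/5, x_0 = 4/3, the solution is
  m(t) = x_0 * exp(a t) + (b/a) * (exp(a t) - 1)
       = (4/3) * exp((-8) t) + ((3/5)/(-8)) * (exp((-8) t) - 1)
       = 3/40 + 151*exp(-8*t)/120.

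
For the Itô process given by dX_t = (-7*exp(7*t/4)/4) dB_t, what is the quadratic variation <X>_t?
<X>_t = 7*exp(7*t/2)/8 - 7/8

For an Itô process dX_t = a(t) dt + b(t) dB_t, the quadratic variation is <X>_t = int_0^t b(s)^2 ds (the drift term does not contribute). Here b(s) = -7*exp(7*s/4)/4, so
  b(s)^2 = 49*exp(7*s/2)/16.
Integrating from 0 to t:
  <X>_t = int_0^t (49*exp(7*s/2)/16) ds = 7*exp(7*t/2)/8 - 7/8.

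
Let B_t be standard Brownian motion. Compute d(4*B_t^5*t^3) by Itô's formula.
d(4*B_t^5*t^3) = (B_t^3*t^2*(12*B_t^2 + 40*t)) dt + (20*B_t^4*t^3) dB_t

Itô's formula for f(t, x): d f(t, B_t) = (f_t + (1/2) f_xx) dt + f_x dB_t. Compute partials of f(t, x) = 4*t^3*x^5:
  f_t(t,x)  = 12*t^2*x^5
  f_x(t,x)  = 20*t^3*x^4
  f_xx(t,x) = 80*t^3*x^3
Assemble drift = f_t + (1/2) f_xx = t^2*x^3*(40*t + 12*x^2) and diffusion = f_x = 20*t^3*x^4. Substituting x = B_t:
  d(4*B_t^5*t^3) = (B_t^3*t^2*(12*B_t^2 + 40*t)) dt + (20*B_t^4*t^3) dB_t.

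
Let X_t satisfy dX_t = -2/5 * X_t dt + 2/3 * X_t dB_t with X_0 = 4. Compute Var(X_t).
Var(X_t) = (16*exp(4*t/9) - 16)*exp(-4*t/5)

For GBM dX = mu X dt + sigma X dB with X_0 = x_0, apply Itô to Y = log X: dY = (mu - sigma^2/2) dt + sigma dB, so Y_t = log(x_0) + (mu - sigma^2/2) t + sigma B_t and hence X_t = x_0 * exp((mu - sigma^2/2) t + sigma B_t).
With mu = -2/5, sigma = 2/3, x_0 = 4, this gives:
  X_t = 4 * exp((-28/45) * t + (2/3) * B_t).
Since sigma*B_t ~ Normal(0, sigma^2 t), E[exp(sigma*B_t)] = exp(sigma^2 t / 2); so E[X_t] = x_0 * exp((mu - sigma^2/2) t) * exp(sigma^2 t / 2) = x_0 * exp(mu t) = 4*exp(-2*t/5).
Var(X_t) = E[X_t^2] - (E[X_t])^2 = x_0^2 * exp(2 mu t) * (exp(sigma^2 t) - 1) = (16*exp(4*t/9) - 16)*exp(-4*t/5).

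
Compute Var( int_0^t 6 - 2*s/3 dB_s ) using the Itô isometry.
Var = 4*t*(t^2 - 27*t + 243)/27

The Itô integral of a deterministic integrand f(s) has mean 0 because each increment f(s) * (B_{s+ds} - B_s) has mean 0. By the Itô isometry:
  Var( int_0^t f(s) dB_s ) = E[ (int_0^t f(s) dB_s)^2 ] = int_0^t f(s)^2 ds.
Here f(s) = 6 - 2*s/3, so f(s)^2 = 4*(s - 9)^2/9. Integrate:
  int_0^t (4*(s - 9)^2/9) ds = 4*t*(t^2 - 27*t + 243)/27.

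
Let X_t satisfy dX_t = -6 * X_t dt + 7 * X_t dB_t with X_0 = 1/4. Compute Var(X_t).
Var(X_t) = (exp(49*t) - 1)*exp(-12*t)/16

For GBM dX = mu X dt + sigma X dB with X_0 = x_0, apply Itô to Y = log X: dY = (mu - sigma^2/2) dt + sigma dB, so Y_t = log(x_0) + (mu - sigma^2/2) t + sigma B_t and hence X_t = x_0 * exp((mu - sigma^2/2) t + sigma B_t).
With mu = -6, sigma = 7, x_0 = 1/4, this gives:
  X_t = 1/4 * exp((-61/2) * t + (7) * B_t).
Since sigma*B_t ~ Normal(0, sigma^2 t), E[exp(sigma*B_t)] = exp(sigma^2 t / 2); so E[X_t] = x_0 * exp((mu - sigma^2/2) t) * exp(sigma^2 t / 2) = x_0 * exp(mu t) = exp(-6*t)/4.
Var(X_t) = E[X_t^2] - (E[X_t])^2 = x_0^2 * exp(2 mu t) * (exp(sigma^2 t) - 1) = (exp(49*t) - 1)*exp(-12*t)/16.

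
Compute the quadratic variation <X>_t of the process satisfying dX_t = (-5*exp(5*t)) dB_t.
<X>_t = 5*exp(10*t)/2 - 5/2

For an Itô process dX_t = a(t) dt + b(t) dB_t, the quadratic variation is <X>_t = int_0^t b(s)^2 ds (the drift term does not contribute). Here b(s) = -5*exp(5*s), so
  b(s)^2 = 25*exp(10*s).
Integrating from 0 to t:
  <X>_t = int_0^t (25*exp(10*s)) ds = 5*exp(10*t)/2 - 5/2.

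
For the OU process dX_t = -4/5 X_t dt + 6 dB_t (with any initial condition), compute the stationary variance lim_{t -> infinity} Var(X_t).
lim Var(X_t) = 45/2

The OU SDE dX = -theta X dt + sigma dB admits the integrating factor exp(theta t): d(exp(theta t) X_t) = sigma exp(theta t) dB_t. Integrating from 0 to t gives X_t = x_0 * exp(-theta t) + sigma * int_0^t exp(-theta (t-s)) dB_s for any initial x_0. The Itô integral has variance (by the Itô isometry) sigma^2 * int_0^t exp(-2 theta (t - s)) ds = sigma^2 * (1 - exp(-2 theta t)) / (2 theta), independent of x_0.
With theta = 4/5, sigma = 6:
  Var(X_t) = (6)^2 * (1 - exp(-2*4/5 t)) / (2 * 4/5) = 45/2 - 45*exp(-8*t/5)/2.
As t -> infinity, exp(-2*4/5 t) -> 0, so the stationary variance is sigma^2 / (2 theta) = 45/2.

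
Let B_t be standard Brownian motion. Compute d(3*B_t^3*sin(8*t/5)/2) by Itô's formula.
d(3*B_t^3*sin(8*t/5)/2) = (3*B_t*(8*B_t^2*cos(8*t/5) + 15*sin(8*t/5))/10) dt + (9*B_t^2*sin(8*t/5)/2) dB_t

Itô's formula for f(t, x): d f(t, B_t) = (f_t + (1/2) f_xx) dt + f_x dB_t. Compute partials of f(t, x) = 3*x^3*sin(8*t/5)/2:
  f_t(t,x)  = 12*x^3*cos(8*t/5)/5
  f_x(t,x)  = 9*x^2*sin(8*t/5)/2
  f_xx(t,x) = 9*x*sin(8*t/5)
Assemble drift = f_t + (1/2) f_xx = 3*x*(8*x^2*cos(8*t/5) + 15*sin(8*t/5))/10 and diffusion = f_x = 9*x^2*sin(8*t/5)/2. Substituting x = B_t:
  d(3*B_t^3*sin(8*t/5)/2) = (3*B_t*(8*B_t^2*cos(8*t/5) + 15*sin(8*t/5))/10) dt + (9*B_t^2*sin(8*t/5)/2) dB_t.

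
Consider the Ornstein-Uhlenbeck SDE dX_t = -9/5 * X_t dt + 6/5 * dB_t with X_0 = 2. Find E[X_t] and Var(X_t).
E[X_t] = 2*exp(-9*t/5); Var(X_t) = 2/5 - 2*exp(-18*t/5)/5

The OU SDE dX = -theta X dt + sigma dB admits the integrating factor exp(theta t): d(exp(theta t) X_t) = sigma exp(theta t) dB_t. Integrating from 0 to t:
  X_t = x_0 * exp(-theta t) + sigma * int_0^t exp(-theta (t-s)) dB_s.
The Itô integral has mean 0 and (by the Itô isometry) variance sigma^2 * int_0^t exp(-2 theta (t - s)) ds = sigma^2 * (1 - exp(-2 theta t)) / (2 theta).
With theta = 9/5, sigma = 6/5, x_0 = 2:
  E[X_t] = 2 * exp(-9/5 t) = 2*exp(-9*t/5)
  Var(X_t) = (6/5)^2 * (1 - exp(-2*9/5 t)) / (2 * 9/5) = 2/5 - 2*exp(-18*t/5)/5.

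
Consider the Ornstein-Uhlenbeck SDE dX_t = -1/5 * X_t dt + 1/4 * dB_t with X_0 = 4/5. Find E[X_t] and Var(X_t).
E[X_t] = 4*exp(-t/5)/5; Var(X_t) = 5/32 - 5*exp(-2*t/5)/32

The OU SDE dX = -theta X dt + sigma dB admits the integrating factor exp(theta t): d(exp(theta t) X_t) = sigma exp(theta t) dB_t. Integrating from 0 to t:
  X_t = x_0 * exp(-theta t) + sigma * int_0^t exp(-theta (t-s)) dB_s.
The Itô integral has mean 0 and (by the Itô isometry) variance sigma^2 * int_0^t exp(-2 theta (t - s)) ds = sigma^2 * (1 - exp(-2 theta t)) / (2 theta).
With theta = 1/5, sigma = 1/4, x_0 = 4/5:
  E[X_t] = 4/5 * exp(-1/5 t) = 4*exp(-t/5)/5
  Var(X_t) = (1/4)^2 * (1 - exp(-2*1/5 t)) / (2 * 1/5) = 5/32 - 5*exp(-2*t/5)/32.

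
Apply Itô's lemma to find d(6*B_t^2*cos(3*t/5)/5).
d(6*B_t^2*cos(3*t/5)/5) = (-18*B_t^2*sin(3*t/5)/25 + 6*cos(3*t/5)/5) dt + (12*B_t*cos(3*t/5)/5) dB_t

Itô's formula for f(t, x): d f(t, B_t) = (f_t + (1/2) f_xx) dt + f_x dB_t. Compute partials of f(t, x) = 6*x^2*cos(3*t/5)/5:
  f_t(t,x)  = -18*x^2*sin(3*t/5)/25
  f_x(t,x)  = 12*x*cos(3*t/5)/5
  f_xx(t,x) = 12*cos(3*t/5)/5
Assemble drift = f_t + (1/2) f_xx = -18*x^2*sin(3*t/5)/25 + 6*cos(3*t/5)/5 and diffusion = f_x = 12*x*cos(3*t/5)/5. Substituting x = B_t:
  d(6*B_t^2*cos(3*t/5)/5) = (-18*B_t^2*sin(3*t/5)/25 + 6*cos(3*t/5)/5) dt + (12*B_t*cos(3*t/5)/5) dB_t.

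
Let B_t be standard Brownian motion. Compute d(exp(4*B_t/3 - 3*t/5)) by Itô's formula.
d(exp(4*B_t/3 - 3*t/5)) = (13*exp(4*B_t/3 - 3*t/5)/45) dt + (4*exp(4*B_t/3 - 3*t/5)/3) dB_t

Itô's formula for f(t, x): d f(t, B_t) = (f_t + (1/2) f_xx) dt + f_x dB_t. Compute partials of f(t, x) = exp(-3*t/5 + 4*x/3):
  f_t(t,x)  = -3*exp(-3*t/5 + 4*x/3)/5
  f_x(t,x)  = 4*exp(-3*t/5 + 4*x/3)/3
  f_xx(t,x) = 16*exp(-3*t/5 + 4*x/3)/9
Assemble drift = f_t + (1/2) f_xx = 13*exp(-3*t/5 + 4*x/3)/45 and diffusion = f_x = 4*exp(-3*t/5 + 4*x/3)/3. Substituting x = B_t:
  d(exp(4*B_t/3 - 3*t/5)) = (13*exp(4*B_t/3 - 3*t/5)/45) dt + (4*exp(4*B_t/3 - 3*t/5)/3) dB_t.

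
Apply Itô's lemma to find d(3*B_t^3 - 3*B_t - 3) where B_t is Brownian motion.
d(3*B_t^3 - 3*B_t - 3) = (9*B_t) dt + (9*B_t^2 - 3) dB_t

Itô's formula for f(B_t) gives d f(B_t) = f'(B_t) dB_t + (1/2) f''(B_t) dt. Compute derivatives of f(x) = 3*x^3 - 3*x - 3:
  f'(x)  = 9*x^2 - 3
  f''(x) = 18*x
Substitute x = B_t and multiply the f'' term by 1/2:
  drift     = (1/2) * (18*x) evaluated at B_t = 9*B_t
  diffusion = (9*x^2 - 3) evaluated at B_t = 9*B_t^2 - 3
Therefore d(3*B_t^3 - 3*B_t - 3) = (9*B_t) dt + (9*B_t^2 - 3) dB_t.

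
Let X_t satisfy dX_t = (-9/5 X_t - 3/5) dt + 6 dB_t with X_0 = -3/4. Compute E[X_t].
E[X_t] = -1/3 - 5*exp(-9*t/5)/12

Taking expectations and using E[dB_t] = 0, the mean m(t) = E[X_t] satisfies the ODE m'(t) = a m(t) + b with m(0) = x_0. With a = -9/5, b = -3/5, x_0 = -3/4, the solution is
  m(t) = x_0 * exp(a t) + (b/a) * (exp(a t) - 1)
       = (-3/4) * exp((-9/5) t) + ((-3/5)/(-9/5)) * (exp((-9/5) t) - 1)
       = -1/3 - 5*exp(-9*t/5)/12.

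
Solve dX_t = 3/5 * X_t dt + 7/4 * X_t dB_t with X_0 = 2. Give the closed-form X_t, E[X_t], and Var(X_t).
X_t = 2 * exp((-149/160) t + (7/4) B_t); E[X_t] = 2*exp(3*t/5); Var(X_t) = 4*(exp(49*t/16) - 1)*exp(6*t/5)

For GBM dX = mu X dt + sigma X dB with X_0 = x_0, apply Itô to Y = log X: dY = (mu - sigma^2/2) dt + sigma dB, so Y_t = log(x_0) + (mu - sigma^2/2) t + sigma B_t and hence X_t = x_0 * exp((mu - sigma^2/2) t + sigma B_t).
With mu = 3/5, sigma = 7/4, x_0 = 2, this gives:
  X_t = 2 * exp((-149/160) * t + (7/4) * B_t).
Since sigma*B_t ~ Normal(0, sigma^2 t), E[exp(sigma*B_t)] = exp(sigma^2 t / 2); so E[X_t] = x_0 * exp((mu - sigma^2/2) t) * exp(sigma^2 t / 2) = x_0 * exp(mu t) = 2*exp(3*t/5).
Var(X_t) = E[X_t^2] - (E[X_t])^2 = x_0^2 * exp(2 mu t) * (exp(sigma^2 t) - 1) = 4*(exp(49*t/16) - 1)*exp(6*t/5).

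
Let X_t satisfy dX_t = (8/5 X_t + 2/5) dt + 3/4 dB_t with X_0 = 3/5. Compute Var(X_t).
Var(X_t) = 45*exp(16*t/5)/256 - 45/256

The variance V(t) = Var(X_t) satisfies V'(t) = 2 a V(t) + c^2 with V(0) = 0 (drift coefficient is linear in X, diffusion is constant). With a = 8/5, c = 3/4, the solution is
  V(t) = (c^2 / (2 a)) * (exp(2 a t) - 1)
       = ((3/4)^2 / (2*(8/5))) * (exp((16/5) t) - 1)
       = 45*exp(16*t/5)/256 - 45/256.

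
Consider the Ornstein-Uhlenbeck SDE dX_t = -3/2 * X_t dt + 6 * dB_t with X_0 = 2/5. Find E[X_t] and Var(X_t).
E[X_t] = 2*exp(-3*t/2)/5; Var(X_t) = 12 - 12*exp(-3*t)

The OU SDE dX = -theta X dt + sigma dB admits the integrating factor exp(theta t): d(exp(theta t) X_t) = sigma exp(theta t) dB_t. Integrating from 0 to t:
  X_t = x_0 * exp(-theta t) + sigma * int_0^t exp(-theta (t-s)) dB_s.
The Itô integral has mean 0 and (by the Itô isometry) variance sigma^2 * int_0^t exp(-2 theta (t - s)) ds = sigma^2 * (1 - exp(-2 theta t)) / (2 theta).
With theta = 3/2, sigma = 6, x_0 = 2/5:
  E[X_t] = 2/5 * exp(-3/2 t) = 2*exp(-3*t/2)/5
  Var(X_t) = (6)^2 * (1 - exp(-2*3/2 t)) / (2 * 3/2) = 12 - 12*exp(-3*t).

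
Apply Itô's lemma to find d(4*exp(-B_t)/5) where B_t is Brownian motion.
d(4*exp(-B_t)/5) = (2*exp(-B_t)/5) dt + (-4*exp(-B_t)/5) dB_t

Itô's formula for f(B_t) gives d f(B_t) = f'(B_t) dB_t + (1/2) f''(B_t) dt. Compute derivatives of f(x) = 4*exp(-x)/5:
  f'(x)  = -4*exp(-x)/5
  f''(x) = 4*exp(-x)/5
Substitute x = B_t and multiply the f'' term by 1/2:
  drift     = (1/2) * (4*exp(-x)/5) evaluated at B_t = 2*exp(-B_t)/5
  diffusion = (-4*exp(-x)/5) evaluated at B_t = -4*exp(-B_t)/5
Therefore d(4*exp(-B_t)/5) = (2*exp(-B_t)/5) dt + (-4*exp(-B_t)/5) dB_t.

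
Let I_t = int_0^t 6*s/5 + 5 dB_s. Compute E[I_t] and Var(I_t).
E[I_t] = 0; Var(I_t) = t*(12*t^2 + 150*t + 625)/25

The Itô integral of a deterministic integrand f(s) has mean 0 because each increment f(s) * (B_{s+ds} - B_s) has mean 0. By the Itô isometry:
  Var( int_0^t f(s) dB_s ) = E[ (int_0^t f(s) dB_s)^2 ] = int_0^t f(s)^2 ds.
Here f(s) = 6*s/5 + 5, so f(s)^2 = (6*s + 25)^2/25. Integrate:
  int_0^t ((6*s + 25)^2/25) ds = t*(12*t^2 + 150*t + 625)/25.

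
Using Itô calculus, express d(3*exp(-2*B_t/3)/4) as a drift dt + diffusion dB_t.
d(3*exp(-2*B_t/3)/4) = (exp(-2*B_t/3)/6) dt + (-exp(-2*B_t/3)/2) dB_t

Itô's formula for f(B_t) gives d f(B_t) = f'(B_t) dB_t + (1/2) f''(B_t) dt. Compute derivatives of f(x) = 3*exp(-2*x/3)/4:
  f'(x)  = -exp(-2*x/3)/2
  f''(x) = exp(-2*x/3)/3
Substitute x = B_t and multiply the f'' term by 1/2:
  drift     = (1/2) * (exp(-2*x/3)/3) evaluated at B_t = exp(-2*B_t/3)/6
  diffusion = (-exp(-2*x/3)/2) evaluated at B_t = -exp(-2*B_t/3)/2
Therefore d(3*exp(-2*B_t/3)/4) = (exp(-2*B_t/3)/6) dt + (-exp(-2*B_t/3)/2) dB_t.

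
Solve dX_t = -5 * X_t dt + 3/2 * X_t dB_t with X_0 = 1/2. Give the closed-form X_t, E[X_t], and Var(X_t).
X_t = 1/2 * exp((-49/8) t + (3/2) B_t); E[X_t] = exp(-5*t)/2; Var(X_t) = (exp(9*t/4) - 1)*exp(-10*t)/4

For GBM dX = mu X dt + sigma X dB with X_0 = x_0, apply Itô to Y = log X: dY = (mu - sigma^2/2) dt + sigma dB, so Y_t = log(x_0) + (mu - sigma^2/2) t + sigma B_t and hence X_t = x_0 * exp((mu - sigma^2/2) t + sigma B_t).
With mu = -5, sigma = 3/2, x_0 = 1/2, this gives:
  X_t = 1/2 * exp((-49/8) * t + (3/2) * B_t).
Since sigma*B_t ~ Normal(0, sigma^2 t), E[exp(sigma*B_t)] = exp(sigma^2 t / 2); so E[X_t] = x_0 * exp((mu - sigma^2/2) t) * exp(sigma^2 t / 2) = x_0 * exp(mu t) = exp(-5*t)/2.
Var(X_t) = E[X_t^2] - (E[X_t])^2 = x_0^2 * exp(2 mu t) * (exp(sigma^2 t) - 1) = (exp(9*t/4) - 1)*exp(-10*t)/4.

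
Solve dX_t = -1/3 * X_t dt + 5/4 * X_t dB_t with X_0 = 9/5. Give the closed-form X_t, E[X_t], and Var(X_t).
X_t = 9/5 * exp((-107/96) t + (5/4) B_t); E[X_t] = 9*exp(-t/3)/5; Var(X_t) = (81*exp(25*t/16) - 81)*exp(-2*t/3)/25

For GBM dX = mu X dt + sigma X dB with X_0 = x_0, apply Itô to Y = log X: dY = (mu - sigma^2/2) dt + sigma dB, so Y_t = log(x_0) + (mu - sigma^2/2) t + sigma B_t and hence X_t = x_0 * exp((mu - sigma^2/2) t + sigma B_t).
With mu = -1/3, sigma = 5/4, x_0 = 9/5, this gives:
  X_t = 9/5 * exp((-107/96) * t + (5/4) * B_t).
Since sigma*B_t ~ Normal(0, sigma^2 t), E[exp(sigma*B_t)] = exp(sigma^2 t / 2); so E[X_t] = x_0 * exp((mu - sigma^2/2) t) * exp(sigma^2 t / 2) = x_0 * exp(mu t) = 9*exp(-t/3)/5.
Var(X_t) = E[X_t^2] - (E[X_t])^2 = x_0^2 * exp(2 mu t) * (exp(sigma^2 t) - 1) = (81*exp(25*t/16) - 81)*exp(-2*t/3)/25.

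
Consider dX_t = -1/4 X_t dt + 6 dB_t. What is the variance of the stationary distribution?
lim Var(X_t) = 72

The OU SDE dX = -theta X dt + sigma dB admits the integrating factor exp(theta t): d(exp(theta t) X_t) = sigma exp(theta t) dB_t. Integrating from 0 to t gives X_t = x_0 * exp(-theta t) + sigma * int_0^t exp(-theta (t-s)) dB_s for any initial x_0. The Itô integral has variance (by the Itô isometry) sigma^2 * int_0^t exp(-2 theta (t - s)) ds = sigma^2 * (1 - exp(-2 theta t)) / (2 theta), independent of x_0.
With theta = 1/4, sigma = 6:
  Var(X_t) = (6)^2 * (1 - exp(-2*1/4 t)) / (2 * 1/4) = 72 - 72*exp(-t/2).
As t -> infinity, exp(-2*1/4 t) -> 0, so the stationary variance is sigma^2 / (2 theta) = 72.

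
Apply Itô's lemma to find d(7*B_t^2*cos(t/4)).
d(7*B_t^2*cos(t/4)) = (-7*B_t^2*sin(t/4)/4 + 7*cos(t/4)) dt + (14*B_t*cos(t/4)) dB_t

Itô's formula for f(t, x): d f(t, B_t) = (f_t + (1/2) f_xx) dt + f_x dB_t. Compute partials of f(t, x) = 7*x^2*cos(t/4):
  f_t(t,x)  = -7*x^2*sin(t/4)/4
  f_x(t,x)  = 14*x*cos(t/4)
  f_xx(t,x) = 14*cos(t/4)
Assemble drift = f_t + (1/2) f_xx = -7*x^2*sin(t/4)/4 + 7*cos(t/4) and diffusion = f_x = 14*x*cos(t/4). Substituting x = B_t:
  d(7*B_t^2*cos(t/4)) = (-7*B_t^2*sin(t/4)/4 + 7*cos(t/4)) dt + (14*B_t*cos(t/4)) dB_t.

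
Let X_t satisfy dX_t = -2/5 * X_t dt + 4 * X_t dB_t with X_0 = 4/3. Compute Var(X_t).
Var(X_t) = (16*exp(16*t) - 16)*exp(-4*t/5)/9

For GBM dX = mu X dt + sigma X dB with X_0 = x_0, apply Itô to Y = log X: dY = (mu - sigma^2/2) dt + sigma dB, so Y_t = log(x_0) + (mu - sigma^2/2) t + sigma B_t and hence X_t = x_0 * exp((mu - sigma^2/2) t + sigma B_t).
With mu = -2/5, sigma = 4, x_0 = 4/3, this gives:
  X_t = 4/3 * exp((-42/5) * t + (4) * B_t).
Since sigma*B_t ~ Normal(0, sigma^2 t), E[exp(sigma*B_t)] = exp(sigma^2 t / 2); so E[X_t] = x_0 * exp((mu - sigma^2/2) t) * exp(sigma^2 t / 2) = x_0 * exp(mu t) = 4*exp(-2*t/5)/3.
Var(X_t) = E[X_t^2] - (E[X_t])^2 = x_0^2 * exp(2 mu t) * (exp(sigma^2 t) - 1) = (16*exp(16*t) - 16)*exp(-4*t/5)/9.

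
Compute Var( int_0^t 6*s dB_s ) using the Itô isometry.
Var = 12*t^3

The Itô integral of a deterministic integrand f(s) has mean 0 because each increment f(s) * (B_{s+ds} - B_s) has mean 0. By the Itô isometry:
  Var( int_0^t f(s) dB_s ) = E[ (int_0^t f(s) dB_s)^2 ] = int_0^t f(s)^2 ds.
Here f(s) = 6*s, so f(s)^2 = 36*s^2. Integrate:
  int_0^t (36*s^2) ds = 12*t^3.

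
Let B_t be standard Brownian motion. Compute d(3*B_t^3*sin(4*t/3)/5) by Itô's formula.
d(3*B_t^3*sin(4*t/3)/5) = (B_t*(4*B_t^2*cos(4*t/3) + 9*sin(4*t/3))/5) dt + (9*B_t^2*sin(4*t/3)/5) dB_t

Itô's formula for f(t, x): d f(t, B_t) = (f_t + (1/2) f_xx) dt + f_x dB_t. Compute partials of f(t, x) = 3*x^3*sin(4*t/3)/5:
  f_t(t,x)  = 4*x^3*cos(4*t/3)/5
  f_x(t,x)  = 9*x^2*sin(4*t/3)/5
  f_xx(t,x) = 18*x*sin(4*t/3)/5
Assemble drift = f_t + (1/2) f_xx = x*(4*x^2*cos(4*t/3) + 9*sin(4*t/3))/5 and diffusion = f_x = 9*x^2*sin(4*t/3)/5. Substituting x = B_t:
  d(3*B_t^3*sin(4*t/3)/5) = (B_t*(4*B_t^2*cos(4*t/3) + 9*sin(4*t/3))/5) dt + (9*B_t^2*sin(4*t/3)/5) dB_t.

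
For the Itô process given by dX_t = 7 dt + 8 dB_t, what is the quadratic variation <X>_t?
<X>_t = 64*t

For an Itô process dX_t = a(t) dt + b(t) dB_t, the quadratic variation is <X>_t = int_0^t b(s)^2 ds (the drift term does not contribute). Here b(s) = 8, so
  b(s)^2 = 64.
Integrating from 0 to t:
  <X>_t = int_0^t (64) ds = 64*t.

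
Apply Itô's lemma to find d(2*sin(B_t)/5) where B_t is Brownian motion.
d(2*sin(B_t)/5) = (-sin(B_t)/5) dt + (2*cos(B_t)/5) dB_t

Itô's formula for f(B_t) gives d f(B_t) = f'(B_t) dB_t + (1/2) f''(B_t) dt. Compute derivatives of f(x) = 2*sin(x)/5:
  f'(x)  = 2*cos(x)/5
  f''(x) = -2*sin(x)/5
Substitute x = B_t and multiply the f'' term by 1/2:
  drift     = (1/2) * (-2*sin(x)/5) evaluated at B_t = -sin(B_t)/5
  diffusion = (2*cos(x)/5) evaluated at B_t = 2*cos(B_t)/5
Therefore d(2*sin(B_t)/5) = (-sin(B_t)/5) dt + (2*cos(B_t)/5) dB_t.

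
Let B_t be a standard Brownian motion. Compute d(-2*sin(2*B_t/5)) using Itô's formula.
d(-2*sin(2*B_t/5)) = (4*sin(2*B_t/5)/25) dt + (-4*cos(2*B_t/5)/5) dB_t

Itô's formula for f(B_t) gives d f(B_t) = f'(B_t) dB_t + (1/2) f''(B_t) dt. Compute derivatives of f(x) = -2*sin(2*x/5):
  f'(x)  = -4*cos(2*x/5)/5
  f''(x) = 8*sin(2*x/5)/25
Substitute x = B_t and multiply the f'' term by 1/2:
  drift     = (1/2) * (8*sin(2*x/5)/25) evaluated at B_t = 4*sin(2*B_t/5)/25
  diffusion = (-4*cos(2*x/5)/5) evaluated at B_t = -4*cos(2*B_t/5)/5
Therefore d(-2*sin(2*B_t/5)) = (4*sin(2*B_t/5)/25) dt + (-4*cos(2*B_t/5)/5) dB_t.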